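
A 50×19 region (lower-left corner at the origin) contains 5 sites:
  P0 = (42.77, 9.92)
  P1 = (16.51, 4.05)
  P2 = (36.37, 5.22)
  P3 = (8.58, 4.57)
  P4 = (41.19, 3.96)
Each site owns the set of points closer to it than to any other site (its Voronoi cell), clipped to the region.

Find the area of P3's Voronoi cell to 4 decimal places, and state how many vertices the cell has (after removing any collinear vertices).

1. box [0,50]×[0,19]: [(0, 0) (50, 0) (50, 19) (0, 19)]
2. ⊥bis P3·P0 via (25.675,7.245): [(0, 0) (26.8087, 0) (23.8356, 19) (0, 19)]  |A|=481.1207
3. ⊥bis P3·P1 via (12.545,4.31): [(0, 0) (12.2624, 0) (13.5083, 19) (0, 19)]  |A|=244.8212
4. ⊥bis P3·P2 via (22.475,4.895): [(0, 0) (12.2624, 0) (13.5083, 19) (0, 19)]  |A|=244.8212
5. ⊥bis P3·P4 via (24.885,4.265): [(0, 0) (12.2624, 0) (13.5083, 19) (0, 19)]  |A|=244.8212
6. canonical 4-gon: [(0, 0) (12.2624, 0) (13.5083, 19) (0, 19)]
7. shoelace: 244.8212

Area of P3's cell: 244.8212 (4 vertices)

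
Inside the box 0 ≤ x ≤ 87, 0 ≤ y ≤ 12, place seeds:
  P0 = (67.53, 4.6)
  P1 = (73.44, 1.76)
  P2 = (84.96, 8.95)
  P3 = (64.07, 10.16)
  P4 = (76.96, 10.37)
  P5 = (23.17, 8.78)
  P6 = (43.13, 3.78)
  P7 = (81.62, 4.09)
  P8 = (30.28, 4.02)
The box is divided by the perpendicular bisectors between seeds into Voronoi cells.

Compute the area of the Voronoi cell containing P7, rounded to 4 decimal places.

1. box [0,87]×[0,12]: [(0, 0) (87, 0) (87, 12) (0, 12)]
2. ⊥bis P7·P0 via (74.575,4.345): [(74.4177, 0) (87, 0) (87, 12) (74.8521, 12)]  |A|=148.3811
3. ⊥bis P7·P1 via (77.53,2.925): [(78.3632, 0) (87, 0) (87, 12) (74.9451, 12)]  |A|=124.1506
4. ⊥bis P7·P2 via (83.29,6.52): [(78.3632, 0) (87, 0) (87, 3.9703) (75.3161, 12) (74.9451, 12)]  |A|=77.2417
5. ⊥bis P7·P3 via (72.845,7.125): [(78.3632, 0) (87, 0) (87, 3.9703) (75.3161, 12) (74.9451, 12)]  |A|=77.2417
6. ⊥bis P7·P4 via (79.29,7.23): [(76.8248, 5.4007) (78.3632, 0) (87, 0) (87, 3.9703) (80.7166, 8.2886)]  |A|=60.9976
7. ⊥bis P7·P5 via (52.395,6.435): [(76.8248, 5.4007) (78.3632, 0) (87, 0) (87, 3.9703) (80.7166, 8.2886)]  |A|=60.9976
8. ⊥bis P7·P6 via (62.375,3.935): [(76.8248, 5.4007) (78.3632, 0) (87, 0) (87, 3.9703) (80.7166, 8.2886)]  |A|=60.9976
9. ⊥bis P7·P8 via (55.95,4.055): [(76.8248, 5.4007) (78.3632, 0) (87, 0) (87, 3.9703) (80.7166, 8.2886)]  |A|=60.9976
10. canonical 5-gon: [(76.8248, 5.4007) (78.3632, 0) (87, 0) (87, 3.9703) (80.7166, 8.2886)]
11. shoelace: 60.9976

Area of P7's cell: 60.9976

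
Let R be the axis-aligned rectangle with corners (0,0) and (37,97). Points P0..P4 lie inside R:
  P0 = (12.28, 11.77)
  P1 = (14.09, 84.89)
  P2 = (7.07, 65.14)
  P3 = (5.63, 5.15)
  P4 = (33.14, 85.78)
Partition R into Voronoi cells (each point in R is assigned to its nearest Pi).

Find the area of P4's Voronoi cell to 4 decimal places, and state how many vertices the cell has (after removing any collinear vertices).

1. box [0,37]×[0,97]: [(0, 0) (37, 0) (37, 97) (0, 97)]
2. ⊥bis P4·P0 via (22.71,48.775): [(0, 55.1759) (37, 44.7473) (37, 97) (0, 97)]  |A|=1740.4206
3. ⊥bis P4·P1 via (23.615,85.335): [(25.3579, 48.0287) (37, 44.7473) (37, 97) (23.07, 97)]  |A|=645.2498
4. ⊥bis P4·P2 via (20.105,75.46): [(24.3254, 70.1293) (37, 54.1202) (37, 97) (23.07, 97)]  |A|=458.8961
5. ⊥bis P4·P3 via (19.385,45.465): [(24.3254, 70.1293) (37, 54.1202) (37, 97) (23.07, 97)]  |A|=458.8961
6. canonical 4-gon: [(24.3254, 70.1293) (37, 54.1202) (37, 97) (23.07, 97)]
7. shoelace: 458.8961

Area of P4's cell: 458.8961 (4 vertices)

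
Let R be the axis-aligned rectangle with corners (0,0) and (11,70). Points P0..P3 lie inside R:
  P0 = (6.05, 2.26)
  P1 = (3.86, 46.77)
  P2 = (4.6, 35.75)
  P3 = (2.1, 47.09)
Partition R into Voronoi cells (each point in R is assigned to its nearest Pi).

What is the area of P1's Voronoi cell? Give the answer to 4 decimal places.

1. box [0,11]×[0,70]: [(0, 0) (11, 0) (11, 70) (0, 70)]
2. ⊥bis P1·P0 via (4.955,24.515): [(0, 24.2712) (11, 24.8124) (11, 70) (0, 70)]  |A|=500.04
3. ⊥bis P1·P2 via (4.23,41.26): [(0, 40.976) (11, 41.7146) (11, 70) (0, 70)]  |A|=315.2019
4. ⊥bis P1·P3 via (2.98,46.93): [(1.9209, 41.1049) (11, 41.7146) (11, 70) (7.1745, 70)]  |A|=183.6713
5. canonical 4-gon: [(1.9209, 41.1049) (11, 41.7146) (11, 70) (7.1745, 70)]
6. shoelace: 183.6713

Area of P1's cell: 183.6713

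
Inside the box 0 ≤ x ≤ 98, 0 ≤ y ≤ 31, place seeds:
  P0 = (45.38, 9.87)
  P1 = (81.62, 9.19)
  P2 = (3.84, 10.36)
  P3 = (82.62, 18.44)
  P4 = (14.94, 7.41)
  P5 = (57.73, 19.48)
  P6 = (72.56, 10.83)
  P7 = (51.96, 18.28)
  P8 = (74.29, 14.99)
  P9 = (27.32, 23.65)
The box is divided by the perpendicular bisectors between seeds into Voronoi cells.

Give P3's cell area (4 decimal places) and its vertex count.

1. box [0,98]×[0,31]: [(0, 0) (98, 0) (98, 31) (0, 31)]
2. ⊥bis P3·P0 via (64,14.155): [(67.2575, 0) (98, 0) (98, 31) (60.1235, 31)]  |A|=1063.5952
3. ⊥bis P3·P1 via (82.12,13.815): [(63.6179, 15.8152) (98, 12.0982) (98, 31) (60.1235, 31)]  |A|=612.514
4. ⊥bis P3·P2 via (43.23,14.4): [(63.6179, 15.8152) (98, 12.0982) (98, 31) (60.1235, 31)]  |A|=612.514
5. ⊥bis P3·P4 via (48.78,12.925): [(63.6179, 15.8152) (98, 12.0982) (98, 31) (60.1235, 31)]  |A|=612.514
6. ⊥bis P3·P5 via (70.175,18.96): [(70.0147, 15.1237) (98, 12.0982) (98, 31) (70.6781, 31)]  |A|=481.3714
7. ⊥bis P3·P6 via (77.59,14.635): [(70.3919, 24.1505) (77.8621, 14.2753) (98, 12.0982) (98, 31) (70.6781, 31)]  |A|=445.7929
8. ⊥bis P3·P7 via (67.29,18.36): [(70.3919, 24.1505) (77.8621, 14.2753) (98, 12.0982) (98, 31) (70.6781, 31)]  |A|=445.7929
9. ⊥bis P3·P8 via (78.455,16.715): [(79.5406, 14.0939) (98, 12.0982) (98, 31) (72.5386, 31)]  |A|=389.6843
10. ⊥bis P3·P9 via (54.97,21.045): [(79.5406, 14.0939) (98, 12.0982) (98, 31) (72.5386, 31)]  |A|=389.6843
11. canonical 4-gon: [(79.5406, 14.0939) (98, 12.0982) (98, 31) (72.5386, 31)]
12. shoelace: 389.6843

Area of P3's cell: 389.6843 (4 vertices)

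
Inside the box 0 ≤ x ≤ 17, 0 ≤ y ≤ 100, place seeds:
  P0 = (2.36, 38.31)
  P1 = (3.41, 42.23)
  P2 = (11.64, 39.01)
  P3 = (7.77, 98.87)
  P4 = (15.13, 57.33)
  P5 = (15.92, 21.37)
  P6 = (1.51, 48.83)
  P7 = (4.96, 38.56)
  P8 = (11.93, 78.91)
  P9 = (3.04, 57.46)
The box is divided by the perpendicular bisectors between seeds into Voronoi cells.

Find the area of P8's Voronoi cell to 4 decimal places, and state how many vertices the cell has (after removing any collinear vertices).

1. box [0,17]×[0,100]: [(0, 0) (17, 0) (17, 100) (0, 100)]
2. ⊥bis P8·P0 via (7.145,58.61): [(0, 60.2942) (17, 56.287) (17, 100) (0, 100)]  |A|=709.0597
3. ⊥bis P8·P1 via (7.67,60.57): [(0, 62.3516) (17, 58.4028) (17, 100) (0, 100)]  |A|=673.5875
4. ⊥bis P8·P2 via (11.785,58.96): [(0, 62.3516) (14.6923, 58.9389) (17, 58.9221) (17, 100) (0, 100)]  |A|=672.9883
5. ⊥bis P8·P3 via (9.85,88.89): [(0, 86.8371) (0, 62.3516) (14.6923, 58.9389) (17, 58.9221) (17, 90.3802)]  |A|=479.3351
6. ⊥bis P8·P4 via (13.53,68.12): [(0, 86.8371) (0, 66.1137) (17, 68.6346) (17, 90.3802)]  |A|=360.9867
7. ⊥bis P8·P5 via (13.925,50.14): [(0, 86.8371) (0, 66.1137) (17, 68.6346) (17, 90.3802)]  |A|=360.9867
8. ⊥bis P8·P6 via (6.72,63.87): [(0, 86.8371) (0, 66.1979) (0.1702, 66.1389) (17, 68.6346) (17, 90.3802)]  |A|=360.9796
9. ⊥bis P8·P7 via (8.445,58.735): [(0, 86.8371) (0, 66.1979) (0.1702, 66.1389) (17, 68.6346) (17, 90.3802)]  |A|=360.9796
10. ⊥bis P8·P9 via (7.485,68.185): [(0, 86.8371) (0, 71.2872) (9.1934, 67.4769) (17, 68.6346) (17, 90.3802)]  |A|=337.2058
11. canonical 5-gon: [(0, 86.8371) (0, 71.2872) (9.1934, 67.4769) (17, 68.6346) (17, 90.3802)]
12. shoelace: 337.2058

Area of P8's cell: 337.2058 (5 vertices)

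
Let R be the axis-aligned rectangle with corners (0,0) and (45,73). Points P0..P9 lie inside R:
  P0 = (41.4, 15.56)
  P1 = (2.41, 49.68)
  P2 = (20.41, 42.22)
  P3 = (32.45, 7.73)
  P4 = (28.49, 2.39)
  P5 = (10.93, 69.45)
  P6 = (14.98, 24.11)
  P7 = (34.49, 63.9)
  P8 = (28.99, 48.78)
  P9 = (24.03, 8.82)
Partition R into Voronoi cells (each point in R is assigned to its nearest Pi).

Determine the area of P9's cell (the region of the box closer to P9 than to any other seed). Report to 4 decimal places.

Area of P9's cell: 350.6324

1. box [0,45]×[0,73]: [(0, 0) (45, 0) (45, 73) (0, 73)]
2. ⊥bis P9·P0 via (32.715,12.19): [(0, 0) (37.445, 0) (9.1192, 73) (0, 73)]  |A|=1699.5936
3. ⊥bis P9·P1 via (13.22,29.25): [(0, 22.255) (0, 0) (37.445, 0) (23.9021, 34.9022)]  |A|=919.4266
4. ⊥bis P9·P2 via (22.22,25.52): [(2.0363, 23.3324) (0, 22.255) (0, 0) (37.445, 0) (27.3278, 26.0736)]  |A|=803.0875
5. ⊥bis P9·P3 via (28.24,8.275): [(2.0363, 23.3324) (0, 22.255) (0, 0) (27.1688, 0) (29.7395, 19.8583) (27.3278, 26.0736)]  |A|=701.053
6. ⊥bis P9·P4 via (26.26,5.605): [(2.0363, 23.3324) (0, 22.255) (0, 0) (18.1792, 0) (28.0556, 6.8505) (29.7395, 19.8583) (27.3278, 26.0736)]  |A|=670.2618
7. ⊥bis P9·P5 via (17.48,39.135): [(2.0363, 23.3324) (0, 22.255) (0, 0) (18.1792, 0) (28.0556, 6.8505) (29.7395, 19.8583) (27.3278, 26.0736)]  |A|=670.2618
8. ⊥bis P9·P6 via (19.505,16.465): [(0, 4.9202) (0, 0) (18.1792, 0) (28.0556, 6.8505) (29.7395, 19.8583) (28.8987, 22.0251)]  |A|=350.6324
9. ⊥bis P9·P7 via (29.26,36.36): [(0, 4.9202) (0, 0) (18.1792, 0) (28.0556, 6.8505) (29.7395, 19.8583) (28.8987, 22.0251)]  |A|=350.6324
10. ⊥bis P9·P8 via (26.51,28.8): [(0, 4.9202) (0, 0) (18.1792, 0) (28.0556, 6.8505) (29.7395, 19.8583) (28.8987, 22.0251)]  |A|=350.6324
11. canonical 6-gon: [(0, 4.9202) (0, 0) (18.1792, 0) (28.0556, 6.8505) (29.7395, 19.8583) (28.8987, 22.0251)]
12. shoelace: 350.6324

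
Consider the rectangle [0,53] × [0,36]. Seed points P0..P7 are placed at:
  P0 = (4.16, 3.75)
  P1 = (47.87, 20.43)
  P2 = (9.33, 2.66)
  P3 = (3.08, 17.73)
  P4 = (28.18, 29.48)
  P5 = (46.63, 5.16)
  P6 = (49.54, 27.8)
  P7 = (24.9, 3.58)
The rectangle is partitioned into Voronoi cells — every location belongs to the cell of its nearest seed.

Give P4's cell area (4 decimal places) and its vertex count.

Area of P4's cell: 453.9735 (5 vertices)

1. box [0,53]×[0,36]: [(0, 0) (53, 0) (53, 36) (0, 36)]
2. ⊥bis P4·P0 via (16.17,16.615): [(0, 31.7104) (33.9678, 0) (53, 0) (53, 36) (0, 36)]  |A|=1369.434
3. ⊥bis P4·P1 via (38.025,24.955): [(0, 31.7104) (28.7807, 4.8424) (43.1015, 36) (0, 36)]  |A|=733.2009
4. ⊥bis P4·P2 via (18.755,16.07): [(0, 31.7104) (10.6573, 21.7614) (30.2333, 8.0027) (43.1015, 36) (0, 36)]  |A|=692.2752
5. ⊥bis P4·P3 via (15.63,23.605): [(19.3546, 15.6486) (30.2333, 8.0027) (43.1015, 36) (9.8276, 36)]  |A|=540.0683
6. ⊥bis P4·P5 via (37.405,17.32): [(19.3546, 15.6486) (27.5807, 9.867) (32.969, 13.9547) (43.1015, 36) (9.8276, 36)]  |A|=529.6242
7. ⊥bis P4·P6 via (38.86,28.64): [(19.3546, 15.6486) (27.5807, 9.867) (32.969, 13.9547) (38.6827, 26.386) (39.4389, 36) (9.8276, 36)]  |A|=512.0177
8. ⊥bis P4·P7 via (26.54,16.53): [(18.4632, 17.5529) (33.7339, 15.619) (38.6827, 26.386) (39.4389, 36) (9.8276, 36)]  |A|=453.9735
9. canonical 5-gon: [(18.4632, 17.5529) (33.7339, 15.619) (38.6827, 26.386) (39.4389, 36) (9.8276, 36)]
10. shoelace: 453.9735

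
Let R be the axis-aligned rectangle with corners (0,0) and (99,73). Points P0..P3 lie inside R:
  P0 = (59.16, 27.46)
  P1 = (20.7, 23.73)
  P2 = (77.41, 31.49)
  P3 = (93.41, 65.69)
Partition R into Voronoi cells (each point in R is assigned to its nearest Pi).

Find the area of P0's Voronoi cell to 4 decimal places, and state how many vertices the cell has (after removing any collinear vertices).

1. box [0,99]×[0,73]: [(0, 0) (99, 0) (99, 73) (0, 73)]
2. ⊥bis P0·P1 via (39.93,25.595): [(42.4123, 0) (99, 0) (99, 73) (35.3325, 73)]  |A|=4389.3155
3. ⊥bis P0·P2 via (68.285,29.475): [(42.4123, 0) (74.7937, 0) (58.6737, 73) (35.3325, 73)]  |A|=2033.8775
4. ⊥bis P0·P3 via (76.285,46.575): [(42.4123, 0) (74.7937, 0) (61.6047, 59.727) (46.7893, 73) (35.3325, 73)]  |A|=1955.0064
5. canonical 5-gon: [(42.4123, 0) (74.7937, 0) (61.6047, 59.727) (46.7893, 73) (35.3325, 73)]
6. shoelace: 1955.0064

Area of P0's cell: 1955.0064 (5 vertices)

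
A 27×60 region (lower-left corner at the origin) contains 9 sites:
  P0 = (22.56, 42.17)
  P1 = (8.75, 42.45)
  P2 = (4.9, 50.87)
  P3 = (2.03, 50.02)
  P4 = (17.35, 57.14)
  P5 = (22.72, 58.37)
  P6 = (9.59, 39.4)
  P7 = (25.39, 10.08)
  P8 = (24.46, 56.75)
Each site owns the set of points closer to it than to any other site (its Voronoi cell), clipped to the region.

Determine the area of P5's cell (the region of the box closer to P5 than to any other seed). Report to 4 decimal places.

Area of P5's cell: 17.3296

1. box [0,27]×[0,60]: [(0, 0) (27, 0) (27, 60) (0, 60)]
2. ⊥bis P5·P0 via (22.64,50.27): [(0, 50.4936) (27, 50.2269) (27, 60) (0, 60)]  |A|=260.2727
3. ⊥bis P5·P1 via (15.735,50.41): [(15.8178, 50.3374) (27, 50.2269) (27, 60) (4.8064, 60)]  |A|=161.8666
4. ⊥bis P5·P2 via (13.81,54.62): [(15.4922, 50.623) (15.8178, 50.3374) (27, 50.2269) (27, 60) (11.5457, 60)]  |A|=130.2695
5. ⊥bis P5·P3 via (12.375,54.195): [(15.4922, 50.623) (15.8178, 50.3374) (27, 50.2269) (27, 60) (11.5457, 60)]  |A|=130.2695
6. ⊥bis P5·P4 via (20.035,57.755): [(21.7474, 50.2788) (27, 50.2269) (27, 60) (19.5208, 60)]  |A|=62.0203
7. ⊥bis P5·P6 via (16.155,48.885): [(21.7474, 50.2788) (27, 50.2269) (27, 60) (19.5208, 60)]  |A|=62.0203
8. ⊥bis P5·P7 via (24.055,34.225): [(21.7474, 50.2788) (27, 50.2269) (27, 60) (19.5208, 60)]  |A|=62.0203
9. ⊥bis P5·P8 via (23.59,57.56): [(20.7728, 54.5341) (25.8617, 60) (19.5208, 60)]  |A|=17.3296
10. canonical 3-gon: [(20.7728, 54.5341) (25.8617, 60) (19.5208, 60)]
11. shoelace: 17.3296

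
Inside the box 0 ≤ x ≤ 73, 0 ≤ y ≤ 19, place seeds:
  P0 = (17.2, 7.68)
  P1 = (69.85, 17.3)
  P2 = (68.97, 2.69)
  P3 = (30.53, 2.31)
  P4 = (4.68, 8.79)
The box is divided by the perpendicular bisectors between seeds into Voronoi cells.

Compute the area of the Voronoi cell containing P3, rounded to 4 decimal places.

Area of P3's cell: 444.6765

1. box [0,73]×[0,19]: [(0, 0) (73, 0) (73, 19) (0, 19)]
2. ⊥bis P3·P0 via (23.865,4.995): [(21.8528, 0) (73, 0) (73, 19) (29.5069, 19)]  |A|=899.083
3. ⊥bis P3·P1 via (50.19,9.805): [(21.8528, 0) (53.928, 0) (46.6846, 19) (29.5069, 19)]  |A|=467.9022
4. ⊥bis P3·P2 via (49.75,2.5): [(21.8528, 0) (49.7747, 0) (49.6642, 11.1843) (46.6846, 19) (29.5069, 19)]  |A|=444.6765
5. ⊥bis P3·P4 via (17.605,5.55): [(21.8528, 0) (49.7747, 0) (49.6642, 11.1843) (46.6846, 19) (29.5069, 19)]  |A|=444.6765
6. canonical 5-gon: [(21.8528, 0) (49.7747, 0) (49.6642, 11.1843) (46.6846, 19) (29.5069, 19)]
7. shoelace: 444.6765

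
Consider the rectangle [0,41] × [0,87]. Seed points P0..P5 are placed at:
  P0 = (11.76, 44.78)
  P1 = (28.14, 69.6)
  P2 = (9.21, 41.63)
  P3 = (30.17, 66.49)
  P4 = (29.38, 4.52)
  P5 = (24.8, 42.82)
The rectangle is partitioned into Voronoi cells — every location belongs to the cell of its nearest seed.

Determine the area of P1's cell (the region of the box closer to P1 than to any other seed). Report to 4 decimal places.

1. box [0,41]×[0,87]: [(0, 0) (41, 0) (41, 87) (0, 87)]
2. ⊥bis P1·P0 via (19.95,57.19): [(0, 70.356) (41, 43.298) (41, 87) (0, 87)]  |A|=1237.0919
3. ⊥bis P1·P2 via (18.675,55.615): [(0, 70.356) (41, 43.298) (41, 87) (0, 87)]  |A|=1237.0919
4. ⊥bis P1·P3 via (29.155,68.045): [(0, 70.356) (16.2579, 59.6266) (41, 75.7766) (41, 87) (0, 87)]  |A|=835.2971
5. ⊥bis P1·P4 via (28.76,37.06): [(0, 70.356) (16.2579, 59.6266) (41, 75.7766) (41, 87) (0, 87)]  |A|=835.2971
6. ⊥bis P1·P5 via (26.47,56.21): [(0, 70.356) (16.2579, 59.6266) (41, 75.7766) (41, 87) (0, 87)]  |A|=835.2971
7. canonical 5-gon: [(0, 70.356) (16.2579, 59.6266) (41, 75.7766) (41, 87) (0, 87)]
8. shoelace: 835.2971

Area of P1's cell: 835.2971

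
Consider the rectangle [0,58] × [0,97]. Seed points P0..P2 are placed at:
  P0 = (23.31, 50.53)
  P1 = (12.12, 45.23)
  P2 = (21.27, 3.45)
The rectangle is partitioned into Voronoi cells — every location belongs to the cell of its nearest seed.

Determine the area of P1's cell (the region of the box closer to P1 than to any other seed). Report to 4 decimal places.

Area of P1's cell: 895.3565

1. box [0,58]×[0,97]: [(0, 0) (58, 0) (58, 97) (0, 97)]
2. ⊥bis P1·P0 via (17.715,47.88): [(0, 85.282) (0, 0) (40.3927, 0)]  |A|=1722.3881
3. ⊥bis P1·P2 via (16.695,24.34): [(27.7207, 26.7547) (0, 85.282) (0, 20.6837)]  |A|=895.3565
4. canonical 3-gon: [(27.7207, 26.7547) (0, 85.282) (0, 20.6837)]
5. shoelace: 895.3565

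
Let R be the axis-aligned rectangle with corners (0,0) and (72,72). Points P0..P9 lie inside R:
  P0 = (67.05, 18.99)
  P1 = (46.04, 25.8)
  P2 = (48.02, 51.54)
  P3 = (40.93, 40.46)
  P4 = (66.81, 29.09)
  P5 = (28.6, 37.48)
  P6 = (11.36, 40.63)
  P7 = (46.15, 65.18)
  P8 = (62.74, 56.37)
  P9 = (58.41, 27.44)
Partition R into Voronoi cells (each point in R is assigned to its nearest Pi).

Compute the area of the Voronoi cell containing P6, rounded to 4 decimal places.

1. box [0,72]×[0,72]: [(0, 0) (72, 0) (72, 72) (0, 72)]
2. ⊥bis P6·P0 via (39.205,29.81): [(0, 0) (27.6214, 0) (55.5992, 72) (0, 72)]  |A|=2995.9422
3. ⊥bis P6·P1 via (28.7,33.215): [(0, 0) (14.4965, 0) (45.2854, 72) (0, 72)]  |A|=2152.1472
4. ⊥bis P6·P2 via (29.69,46.085): [(0, 0) (14.4965, 0) (31.5421, 39.8614) (21.9777, 72) (0, 72)]  |A|=1777.6086
5. ⊥bis P6·P3 via (26.145,40.545): [(0, 0) (14.4965, 0) (26.0675, 27.0588) (26.2434, 57.6662) (21.9777, 72) (0, 72)]  |A|=1694.9521
6. ⊥bis P6·P4 via (39.085,34.86): [(0, 0) (14.4965, 0) (26.0675, 27.0588) (26.2434, 57.6662) (21.9777, 72) (0, 72)]  |A|=1694.9521
7. ⊥bis P6·P5 via (19.98,39.055): [(0, 0) (12.8441, 0) (24.4696, 63.6267) (21.9777, 72) (0, 72)]  |A|=1381.5321
8. ⊥bis P6·P7 via (28.755,52.905): [(0, 0) (12.8441, 0) (23.7949, 59.934) (15.2804, 72) (0, 72)]  |A|=1333.7014
9. ⊥bis P6·P8 via (37.05,48.5): [(0, 0) (12.8441, 0) (23.7949, 59.934) (15.2804, 72) (0, 72)]  |A|=1333.7014
10. ⊥bis P6·P9 via (34.885,34.035): [(0, 0) (12.8441, 0) (23.7949, 59.934) (15.2804, 72) (0, 72)]  |A|=1333.7014
11. canonical 5-gon: [(0, 0) (12.8441, 0) (23.7949, 59.934) (15.2804, 72) (0, 72)]
12. shoelace: 1333.7014

Area of P6's cell: 1333.7014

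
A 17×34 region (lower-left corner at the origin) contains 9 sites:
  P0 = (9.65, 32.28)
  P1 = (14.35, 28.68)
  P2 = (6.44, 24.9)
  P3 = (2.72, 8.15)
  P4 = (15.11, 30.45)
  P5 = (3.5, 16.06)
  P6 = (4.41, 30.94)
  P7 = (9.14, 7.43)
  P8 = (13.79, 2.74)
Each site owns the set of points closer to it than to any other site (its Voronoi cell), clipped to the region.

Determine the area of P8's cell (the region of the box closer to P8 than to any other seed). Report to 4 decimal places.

1. box [0,17]×[0,34]: [(0, 0) (17, 0) (17, 34) (0, 34)]
2. ⊥bis P8·P0 via (11.72,17.51): [(0, 15.8675) (0, 0) (17, 0) (17, 18.25)]  |A|=289.9982
3. ⊥bis P8·P1 via (14.07,15.71): [(0.9045, 15.9942) (0, 15.8675) (0, 0) (17, 0) (17, 15.6467)]  |A|=269.048
4. ⊥bis P8·P2 via (10.115,13.82): [(15.7068, 15.6747) (0, 10.4651) (0, 0) (17, 0) (17, 15.6467)]  |A|=225.5383
5. ⊥bis P8·P3 via (8.255,5.445): [(15.7068, 15.6747) (12.7799, 14.7039) (5.594, 0) (17, 0) (17, 15.6467)]  |A|=117.5404
6. ⊥bis P8·P4 via (14.45,16.595): [(15.7068, 15.6747) (12.7799, 14.7039) (5.594, 0) (17, 0) (17, 15.6467)]  |A|=117.5404
7. ⊥bis P8·P5 via (8.645,9.4): [(16.7385, 15.6524) (11.1236, 11.3148) (5.594, 0) (17, 0) (17, 15.6467)]  |A|=111.0845
8. ⊥bis P8·P6 via (9.1,16.84): [(16.7385, 15.6524) (11.1236, 11.3148) (5.594, 0) (17, 0) (17, 15.6467)]  |A|=111.0845
9. ⊥bis P8·P7 via (11.465,5.085): [(6.3363, 0) (17, 0) (17, 10.5728)]  |A|=56.3728
10. canonical 3-gon: [(6.3363, 0) (17, 0) (17, 10.5728)]
11. shoelace: 56.3728

Area of P8's cell: 56.3728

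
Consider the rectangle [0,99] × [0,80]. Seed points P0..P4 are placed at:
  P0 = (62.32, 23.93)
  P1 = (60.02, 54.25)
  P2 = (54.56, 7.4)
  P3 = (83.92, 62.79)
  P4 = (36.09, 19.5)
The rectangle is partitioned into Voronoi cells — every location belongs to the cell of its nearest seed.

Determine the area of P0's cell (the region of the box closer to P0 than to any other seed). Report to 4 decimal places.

1. box [0,99]×[0,80]: [(0, 0) (99, 0) (99, 80) (0, 80)]
2. ⊥bis P0·P1 via (61.17,39.09): [(0, 34.4498) (0, 0) (99, 0) (99, 41.9597)]  |A|=3782.2695
3. ⊥bis P0·P2 via (58.44,15.665): [(15.8623, 35.6531) (91.8089, 0) (99, 0) (99, 41.9597)]  |A|=1872.4086
4. ⊥bis P0·P3 via (73.12,43.36): [(78.4445, 40.4004) (15.8623, 35.6531) (91.8089, 0) (99, 0) (99, 28.9748)]  |A|=1738.9536
5. ⊥bis P0·P4 via (49.205,21.715): [(78.4445, 40.4004) (46.459, 37.9741) (49.5195, 19.8527) (91.8089, 0) (99, 0) (99, 28.9748)]  |A|=1458.1753
6. canonical 6-gon: [(78.4445, 40.4004) (46.459, 37.9741) (49.5195, 19.8527) (91.8089, 0) (99, 0) (99, 28.9748)]
7. shoelace: 1458.1753

Area of P0's cell: 1458.1753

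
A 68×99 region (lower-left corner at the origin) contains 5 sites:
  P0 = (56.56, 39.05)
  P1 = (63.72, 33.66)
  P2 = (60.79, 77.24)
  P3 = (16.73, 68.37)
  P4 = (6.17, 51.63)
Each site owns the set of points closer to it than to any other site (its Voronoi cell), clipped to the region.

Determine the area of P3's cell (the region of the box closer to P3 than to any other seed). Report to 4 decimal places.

Area of P3's cell: 1609.3223

1. box [0,68]×[0,99]: [(0, 0) (68, 0) (68, 99) (0, 99)]
2. ⊥bis P3·P0 via (36.645,53.71): [(0, 3.9293) (68, 96.3045) (68, 99) (0, 99)]  |A|=3324.0523
3. ⊥bis P3·P1 via (40.225,51.015): [(0, 3.9293) (68, 96.3045) (68, 99) (0, 99)]  |A|=3324.0523
4. ⊥bis P3·P2 via (38.76,72.805): [(0, 3.9293) (41.3244, 60.0668) (33.4865, 99) (0, 99)]  |A|=2616.2394
5. ⊥bis P3·P4 via (11.45,60): [(0, 67.2229) (31.8173, 47.1518) (41.3244, 60.0668) (33.4865, 99) (0, 99)]  |A|=1609.3223
6. canonical 5-gon: [(0, 67.2229) (31.8173, 47.1518) (41.3244, 60.0668) (33.4865, 99) (0, 99)]
7. shoelace: 1609.3223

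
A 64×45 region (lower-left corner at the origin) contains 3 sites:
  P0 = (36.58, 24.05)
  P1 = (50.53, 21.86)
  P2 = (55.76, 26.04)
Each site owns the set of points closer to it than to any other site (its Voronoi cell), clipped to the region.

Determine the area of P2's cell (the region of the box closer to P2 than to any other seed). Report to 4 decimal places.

Area of P2's cell: 435.7856

1. box [0,64]×[0,45]: [(0, 0) (64, 0) (64, 45) (0, 45)]
2. ⊥bis P2·P0 via (46.17,25.045): [(48.7685, 0) (64, 0) (64, 45) (44.0996, 45)]  |A|=790.4676
3. ⊥bis P2·P1 via (53.145,23.95): [(45.26, 33.8157) (64, 10.3683) (64, 45) (44.0996, 45)]  |A|=435.7856
4. canonical 4-gon: [(45.26, 33.8157) (64, 10.3683) (64, 45) (44.0996, 45)]
5. shoelace: 435.7856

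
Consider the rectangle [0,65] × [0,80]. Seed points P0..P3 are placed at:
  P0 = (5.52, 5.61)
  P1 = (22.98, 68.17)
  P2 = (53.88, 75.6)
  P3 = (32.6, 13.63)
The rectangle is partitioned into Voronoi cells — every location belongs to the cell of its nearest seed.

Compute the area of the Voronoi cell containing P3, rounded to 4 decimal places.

Area of P3's cell: 2002.6417

1. box [0,65]×[0,80]: [(0, 0) (65, 0) (65, 80) (0, 80)]
2. ⊥bis P3·P0 via (19.06,9.62): [(0, 73.9772) (21.9091, 0) (65, 0) (65, 80) (0, 80)]  |A|=4389.6147
3. ⊥bis P3·P1 via (27.79,40.9): [(10.6894, 37.8837) (21.9091, 0) (65, 0) (65, 47.4633)]  |A|=2105.1012
4. ⊥bis P3·P2 via (43.24,44.615): [(45.1444, 43.961) (10.6894, 37.8837) (21.9091, 0) (65, 0) (65, 37.1428)]  |A|=2002.6417
5. canonical 5-gon: [(45.1444, 43.961) (10.6894, 37.8837) (21.9091, 0) (65, 0) (65, 37.1428)]
6. shoelace: 2002.6417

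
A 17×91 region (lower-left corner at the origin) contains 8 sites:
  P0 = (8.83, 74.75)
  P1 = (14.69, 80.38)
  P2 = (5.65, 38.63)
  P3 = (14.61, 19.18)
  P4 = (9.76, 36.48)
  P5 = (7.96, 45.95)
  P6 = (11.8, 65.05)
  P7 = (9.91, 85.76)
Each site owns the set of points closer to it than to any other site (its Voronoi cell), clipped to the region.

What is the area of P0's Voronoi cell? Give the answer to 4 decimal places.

1. box [0,17]×[0,91]: [(0, 0) (17, 0) (17, 91) (0, 91)]
2. ⊥bis P0·P1 via (11.76,77.565): [(0, 89.8054) (0, 0) (17, 0) (17, 72.1109)]  |A|=1376.289
3. ⊥bis P0·P2 via (7.24,56.69): [(0, 89.8054) (0, 57.3274) (17, 55.8307) (17, 72.1109)]  |A|=414.4449
4. ⊥bis P0·P3 via (11.72,46.965): [(0, 89.8054) (0, 57.3274) (17, 55.8307) (17, 72.1109)]  |A|=414.4449
5. ⊥bis P0·P4 via (9.295,55.615): [(0, 89.8054) (0, 57.3274) (17, 55.8307) (17, 72.1109)]  |A|=414.4449
6. ⊥bis P0·P5 via (8.395,60.35): [(0, 89.8054) (0, 60.6036) (17, 60.0901) (17, 72.1109)]  |A|=350.393
7. ⊥bis P0·P6 via (10.315,69.9): [(0, 89.8054) (0, 66.7417) (17, 71.9469) (17, 72.1109)]  |A|=197.4364
8. ⊥bis P0·P7 via (9.37,80.255): [(9.1554, 80.2761) (0, 81.1741) (0, 66.7417) (17, 71.9469) (17, 72.1109)]  |A|=157.9251
9. canonical 5-gon: [(9.1554, 80.2761) (0, 81.1741) (0, 66.7417) (17, 71.9469) (17, 72.1109)]
10. shoelace: 157.9251

Area of P0's cell: 157.9251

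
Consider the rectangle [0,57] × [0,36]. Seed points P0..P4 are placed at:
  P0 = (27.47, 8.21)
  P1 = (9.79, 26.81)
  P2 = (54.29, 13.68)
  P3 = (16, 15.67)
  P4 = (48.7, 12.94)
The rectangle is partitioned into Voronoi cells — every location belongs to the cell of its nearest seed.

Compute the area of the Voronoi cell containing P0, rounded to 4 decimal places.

Area of P0's cell: 401.2612

1. box [0,57]×[0,36]: [(0, 0) (57, 0) (57, 36) (0, 36)]
2. ⊥bis P0·P1 via (18.63,17.51): [(0.2088, 0) (57, 0) (57, 36) (38.0821, 36)]  |A|=1362.7621
3. ⊥bis P0·P2 via (40.88,10.945): [(36.1454, 34.1591) (0.2088, 0) (43.1123, 0)]  |A|=732.7705
4. ⊥bis P0·P3 via (21.735,11.94): [(36.1551, 34.1115) (13.9693, 0) (43.1123, 0)]  |A|=497.0542
5. ⊥bis P0·P4 via (38.085,10.575): [(33.6867, 30.3162) (13.9693, 0) (40.4411, 0)]  |A|=401.2612
6. canonical 3-gon: [(33.6867, 30.3162) (13.9693, 0) (40.4411, 0)]
7. shoelace: 401.2612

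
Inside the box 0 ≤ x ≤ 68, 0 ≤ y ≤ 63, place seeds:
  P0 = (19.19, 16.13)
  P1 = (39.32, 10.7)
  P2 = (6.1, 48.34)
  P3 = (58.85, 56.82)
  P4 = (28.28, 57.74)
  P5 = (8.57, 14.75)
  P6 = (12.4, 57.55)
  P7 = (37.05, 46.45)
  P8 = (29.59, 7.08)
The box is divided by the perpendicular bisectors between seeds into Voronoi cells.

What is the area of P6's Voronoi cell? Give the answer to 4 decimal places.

Area of P6's cell: 218.0579

1. box [0,68]×[0,63]: [(0, 0) (68, 0) (68, 63) (0, 63)]
2. ⊥bis P6·P0 via (15.795,36.84): [(0, 34.2507) (68, 45.398) (68, 63) (0, 63)]  |A|=1575.9439
3. ⊥bis P6·P1 via (25.86,34.125): [(0, 34.2507) (36.4889, 40.2324) (68, 58.3386) (68, 63) (0, 63)]  |A|=1372.0569
4. ⊥bis P6·P2 via (9.25,52.945): [(0, 59.2724) (29.5077, 39.0879) (36.4889, 40.2324) (68, 58.3386) (68, 63) (0, 63)]  |A|=1002.8911
5. ⊥bis P6·P3 via (35.625,57.185): [(0, 59.2724) (29.5077, 39.0879) (35.3557, 40.0466) (35.7164, 63) (0, 63)]  |A|=548.9656
6. ⊥bis P6·P4 via (20.34,57.645): [(0, 59.2724) (20.4882, 45.2576) (20.2759, 63) (0, 63)]  |A|=218.0579
7. ⊥bis P6·P5 via (10.485,36.15): [(0, 59.2724) (20.4882, 45.2576) (20.2759, 63) (0, 63)]  |A|=218.0579
8. ⊥bis P6·P7 via (24.725,52): [(0, 59.2724) (20.4882, 45.2576) (20.2759, 63) (0, 63)]  |A|=218.0579
9. ⊥bis P6·P8 via (20.995,32.315): [(0, 59.2724) (20.4882, 45.2576) (20.2759, 63) (0, 63)]  |A|=218.0579
10. canonical 4-gon: [(0, 59.2724) (20.4882, 45.2576) (20.2759, 63) (0, 63)]
11. shoelace: 218.0579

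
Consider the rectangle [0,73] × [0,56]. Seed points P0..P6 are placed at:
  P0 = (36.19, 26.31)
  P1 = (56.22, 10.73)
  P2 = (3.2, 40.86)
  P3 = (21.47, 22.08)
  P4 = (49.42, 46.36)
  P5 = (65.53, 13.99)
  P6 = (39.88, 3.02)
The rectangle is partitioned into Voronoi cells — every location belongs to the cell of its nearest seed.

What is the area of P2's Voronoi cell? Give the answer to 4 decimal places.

Area of P2's cell: 611.6409

1. box [0,73]×[0,56]: [(0, 0) (73, 0) (73, 56) (0, 56)]
2. ⊥bis P2·P0 via (19.695,33.585): [(0, 0) (4.8826, 0) (29.581, 56) (0, 56)]  |A|=964.9795
3. ⊥bis P2·P1 via (29.71,25.795): [(0, 0) (4.8826, 0) (29.581, 56) (0, 56)]  |A|=964.9795
4. ⊥bis P2·P3 via (12.335,31.47): [(0, 19.47) (23.5923, 42.4216) (29.581, 56) (0, 56)]  |A|=631.745
5. ⊥bis P2·P4 via (26.31,43.61): [(0, 19.47) (23.5923, 42.4216) (25.8439, 47.5268) (24.8356, 56) (0, 56)]  |A|=611.6409
6. ⊥bis P2·P5 via (34.365,27.425): [(0, 19.47) (23.5923, 42.4216) (25.8439, 47.5268) (24.8356, 56) (0, 56)]  |A|=611.6409
7. ⊥bis P2·P6 via (21.54,21.94): [(0, 19.47) (23.5923, 42.4216) (25.8439, 47.5268) (24.8356, 56) (0, 56)]  |A|=611.6409
8. canonical 5-gon: [(0, 19.47) (23.5923, 42.4216) (25.8439, 47.5268) (24.8356, 56) (0, 56)]
9. shoelace: 611.6409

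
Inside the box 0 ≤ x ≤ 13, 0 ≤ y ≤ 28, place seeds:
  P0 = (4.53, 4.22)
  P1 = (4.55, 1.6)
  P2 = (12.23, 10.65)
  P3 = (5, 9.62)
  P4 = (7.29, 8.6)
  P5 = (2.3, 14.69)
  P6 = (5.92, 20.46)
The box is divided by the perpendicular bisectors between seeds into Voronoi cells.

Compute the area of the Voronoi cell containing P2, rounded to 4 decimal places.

Area of P2's cell: 43.0205

1. box [0,13]×[0,28]: [(0, 0) (13, 0) (13, 28) (0, 28)]
2. ⊥bis P2·P0 via (8.38,7.435): [(0, 17.4701) (13, 1.9025) (13, 28) (0, 28)]  |A|=238.0778
3. ⊥bis P2·P1 via (8.39,6.125): [(0, 17.4701) (12.1104, 2.9678) (13, 2.2129) (13, 28) (0, 28)]  |A|=237.9398
4. ⊥bis P2·P3 via (8.615,10.135): [(9.1271, 6.5403) (12.1104, 2.9678) (13, 2.2129) (13, 28) (6.0699, 28)]  |A|=124.757
5. ⊥bis P2·P4 via (9.76,9.625): [(8.1271, 13.56) (12.7467, 2.4278) (13, 2.2129) (13, 28) (6.0699, 28)]  |A|=113.7782
6. ⊥bis P2·P5 via (7.265,12.67): [(7.9974, 14.4702) (8.1271, 13.56) (12.7467, 2.4278) (13, 2.2129) (13, 26.7662)]  |A|=63.8107
7. ⊥bis P2·P6 via (9.075,15.555): [(8.2132, 15.0007) (7.9974, 14.4702) (8.1271, 13.56) (12.7467, 2.4278) (13, 2.2129) (13, 18.0796)]  |A|=43.0205
8. canonical 6-gon: [(8.2132, 15.0007) (7.9974, 14.4702) (8.1271, 13.56) (12.7467, 2.4278) (13, 2.2129) (13, 18.0796)]
9. shoelace: 43.0205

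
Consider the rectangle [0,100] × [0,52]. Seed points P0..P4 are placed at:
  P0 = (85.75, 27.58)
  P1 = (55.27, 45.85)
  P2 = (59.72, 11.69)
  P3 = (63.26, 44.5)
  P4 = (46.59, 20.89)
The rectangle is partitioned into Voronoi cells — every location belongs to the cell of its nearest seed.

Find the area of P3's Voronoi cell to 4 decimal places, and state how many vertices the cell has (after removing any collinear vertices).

1. box [0,100]×[0,52]: [(0, 0) (100, 0) (100, 52) (0, 52)]
2. ⊥bis P3·P0 via (74.505,36.04): [(0, 0) (47.3909, 0) (86.5123, 52) (0, 52)]  |A|=3481.4813
3. ⊥bis P3·P1 via (59.265,45.175): [(52.8606, 7.2703) (86.5123, 52) (60.4182, 52)]  |A|=583.5903
4. ⊥bis P3·P2 via (61.49,28.095): [(56.4706, 28.6366) (67.9993, 27.3927) (86.5123, 52) (60.4182, 52)]  |A|=458.1828
5. ⊥bis P3·P4 via (54.925,32.695): [(56.9185, 31.2874) (61.431, 28.1014) (67.9993, 27.3927) (86.5123, 52) (60.4182, 52)]  |A|=451.4882
6. canonical 5-gon: [(56.9185, 31.2874) (61.431, 28.1014) (67.9993, 27.3927) (86.5123, 52) (60.4182, 52)]
7. shoelace: 451.4882

Area of P3's cell: 451.4882 (5 vertices)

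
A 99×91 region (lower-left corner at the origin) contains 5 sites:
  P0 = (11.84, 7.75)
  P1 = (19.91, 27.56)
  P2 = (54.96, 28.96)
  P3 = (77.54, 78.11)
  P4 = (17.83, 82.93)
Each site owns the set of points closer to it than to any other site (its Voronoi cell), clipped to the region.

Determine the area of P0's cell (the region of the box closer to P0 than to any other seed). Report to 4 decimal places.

1. box [0,99]×[0,91]: [(0, 0) (99, 0) (99, 91) (0, 91)]
2. ⊥bis P0·P1 via (15.875,17.655): [(0, 24.122) (0, 0) (59.214, 0)]  |A|=714.1798
3. ⊥bis P0·P2 via (33.4,18.355): [(38.2222, 8.5514) (0, 24.122) (0, 0) (42.4285, 0)]  |A|=642.41
4. ⊥bis P0·P3 via (44.69,42.93): [(38.2222, 8.5514) (0, 24.122) (0, 0) (42.4285, 0)]  |A|=642.41
5. ⊥bis P0·P4 via (14.835,45.34): [(38.2222, 8.5514) (0, 24.122) (0, 0) (42.4285, 0)]  |A|=642.41
6. canonical 4-gon: [(38.2222, 8.5514) (0, 24.122) (0, 0) (42.4285, 0)]
7. shoelace: 642.41

Area of P0's cell: 642.4100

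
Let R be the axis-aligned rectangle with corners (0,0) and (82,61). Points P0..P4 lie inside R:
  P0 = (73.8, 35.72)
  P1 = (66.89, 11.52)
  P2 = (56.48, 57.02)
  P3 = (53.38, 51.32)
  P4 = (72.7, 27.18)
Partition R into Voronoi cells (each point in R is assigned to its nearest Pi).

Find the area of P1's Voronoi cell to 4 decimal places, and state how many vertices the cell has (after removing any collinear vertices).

Area of P1's cell: 1637.7683 (5 vertices)

1. box [0,82]×[0,61]: [(0, 0) (82, 0) (82, 61) (0, 61)]
2. ⊥bis P1·P0 via (70.345,23.62): [(0, 43.7061) (0, 0) (82, 0) (82, 20.2921)]  |A|=2623.9253
3. ⊥bis P1·P2 via (61.685,34.27): [(45.7861, 30.6325) (0, 20.157) (0, 0) (82, 0) (82, 20.2921)]  |A|=2084.8144
4. ⊥bis P1·P3 via (60.135,31.42): [(52.3193, 28.767) (0, 11.0073) (0, 0) (82, 0) (82, 20.2921)]  |A|=1768.5362
5. ⊥bis P1·P4 via (69.795,19.35): [(48.1905, 27.3655) (0, 11.0073) (0, 0) (82, 0) (82, 14.8218)]  |A|=1637.7683
6. canonical 5-gon: [(48.1905, 27.3655) (0, 11.0073) (0, 0) (82, 0) (82, 14.8218)]
7. shoelace: 1637.7683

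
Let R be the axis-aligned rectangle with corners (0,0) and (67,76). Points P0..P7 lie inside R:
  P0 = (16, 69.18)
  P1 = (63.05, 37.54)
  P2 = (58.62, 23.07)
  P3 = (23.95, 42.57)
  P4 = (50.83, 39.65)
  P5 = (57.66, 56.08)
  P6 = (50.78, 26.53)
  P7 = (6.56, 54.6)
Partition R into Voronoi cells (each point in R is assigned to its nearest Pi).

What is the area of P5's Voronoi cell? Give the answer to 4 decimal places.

1. box [0,67]×[0,76]: [(0, 0) (67, 0) (67, 76) (0, 76)]
2. ⊥bis P5·P0 via (36.83,62.63): [(17.136, 0) (67, 0) (67, 76) (41.0342, 76)]  |A|=2881.5333
3. ⊥bis P5·P1 via (60.355,46.81): [(28.9879, 37.6909) (67, 48.7419) (67, 76) (41.0342, 76)]  |A|=1015.4336
4. ⊥bis P5·P2 via (58.14,39.575): [(29.3168, 38.7368) (32.9488, 38.8424) (67, 48.7419) (67, 76) (41.0342, 76)]  |A|=1013.5516
5. ⊥bis P5·P3 via (40.805,49.325): [(36.2333, 60.7323) (43.7479, 41.9819) (67, 48.7419) (67, 76) (41.0342, 76)]  |A|=860.9328
6. ⊥bis P5·P4 via (54.245,47.865): [(36.2333, 60.7323) (38.8204, 54.2771) (58.2529, 46.1989) (67, 48.7419) (67, 76) (41.0342, 76)]  |A|=761.3724
7. ⊥bis P5·P6 via (54.22,41.305): [(36.2333, 60.7323) (38.8204, 54.2771) (58.2529, 46.1989) (67, 48.7419) (67, 76) (41.0342, 76)]  |A|=761.3724
8. ⊥bis P5·P7 via (32.11,55.34): [(36.2333, 60.7323) (38.8204, 54.2771) (58.2529, 46.1989) (67, 48.7419) (67, 76) (41.0342, 76)]  |A|=761.3724
9. canonical 6-gon: [(36.2333, 60.7323) (38.8204, 54.2771) (58.2529, 46.1989) (67, 48.7419) (67, 76) (41.0342, 76)]
10. shoelace: 761.3724

Area of P5's cell: 761.3724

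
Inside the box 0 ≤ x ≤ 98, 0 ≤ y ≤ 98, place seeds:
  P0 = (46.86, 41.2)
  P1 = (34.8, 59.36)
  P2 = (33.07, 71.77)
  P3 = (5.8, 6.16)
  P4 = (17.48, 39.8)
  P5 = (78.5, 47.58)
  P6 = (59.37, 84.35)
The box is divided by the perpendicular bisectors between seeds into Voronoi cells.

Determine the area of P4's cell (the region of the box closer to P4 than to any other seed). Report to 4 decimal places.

1. box [0,98]×[0,98]: [(0, 0) (98, 0) (98, 98) (0, 98)]
2. ⊥bis P4·P0 via (32.17,40.5): [(0, 0) (34.0999, 0) (29.43, 98) (0, 98)]  |A|=3112.9663
3. ⊥bis P4·P1 via (26.14,49.58): [(0, 72.7265) (0, 0) (34.0999, 0) (31.9839, 44.4053)]  |A|=1920.1465
4. ⊥bis P4·P2 via (25.275,55.785): [(11.6034, 62.4519) (0, 68.1102) (0, 0) (34.0999, 0) (31.9839, 44.4053)]  |A|=1893.3645
5. ⊥bis P4·P3 via (11.64,22.98): [(11.6034, 62.4519) (0, 68.1102) (0, 27.0215) (33.3643, 15.4372) (31.9839, 44.4053)]  |A|=1179.385
6. ⊥bis P4·P5 via (47.99,43.69): [(11.6034, 62.4519) (0, 68.1102) (0, 27.0215) (33.3643, 15.4372) (31.9839, 44.4053)]  |A|=1179.385
7. ⊥bis P4·P6 via (38.425,62.075): [(11.6034, 62.4519) (0, 68.1102) (0, 27.0215) (33.3643, 15.4372) (31.9839, 44.4053)]  |A|=1179.385
8. canonical 5-gon: [(11.6034, 62.4519) (0, 68.1102) (0, 27.0215) (33.3643, 15.4372) (31.9839, 44.4053)]
9. shoelace: 1179.385

Area of P4's cell: 1179.3850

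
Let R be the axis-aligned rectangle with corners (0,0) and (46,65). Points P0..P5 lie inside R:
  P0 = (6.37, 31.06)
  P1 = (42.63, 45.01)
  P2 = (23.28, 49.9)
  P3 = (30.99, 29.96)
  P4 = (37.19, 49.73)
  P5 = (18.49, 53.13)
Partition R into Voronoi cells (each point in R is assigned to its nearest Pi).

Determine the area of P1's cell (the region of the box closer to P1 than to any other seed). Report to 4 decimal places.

Area of P1's cell: 149.6817

1. box [0,46]×[0,65]: [(0, 0) (46, 0) (46, 65) (0, 65)]
2. ⊥bis P1·P0 via (24.5,38.035): [(39.1329, 0) (46, 0) (46, 65) (14.126, 65)]  |A|=1259.0868
3. ⊥bis P1·P2 via (32.955,47.455): [(28.1662, 28.5055) (39.1329, 0) (46, 0) (46, 65) (37.3889, 65)]  |A|=834.6033
4. ⊥bis P1·P3 via (36.81,37.485): [(31.4777, 41.6091) (46, 30.3773) (46, 65) (37.3889, 65)]  |A|=352.1125
5. ⊥bis P1·P4 via (39.91,47.37): [(33.5326, 40.0198) (46, 30.3773) (46, 54.389)]  |A|=149.6817
6. ⊥bis P1·P5 via (30.56,49.07): [(33.5326, 40.0198) (46, 30.3773) (46, 54.389)]  |A|=149.6817
7. canonical 3-gon: [(33.5326, 40.0198) (46, 30.3773) (46, 54.389)]
8. shoelace: 149.6817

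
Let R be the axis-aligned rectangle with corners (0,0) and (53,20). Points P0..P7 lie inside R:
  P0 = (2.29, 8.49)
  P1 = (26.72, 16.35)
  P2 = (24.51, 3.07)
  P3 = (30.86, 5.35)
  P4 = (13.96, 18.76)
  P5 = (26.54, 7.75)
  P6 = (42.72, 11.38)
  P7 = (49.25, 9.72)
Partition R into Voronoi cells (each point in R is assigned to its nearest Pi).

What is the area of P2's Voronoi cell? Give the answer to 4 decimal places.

1. box [0,53]×[0,20]: [(0, 0) (53, 0) (53, 20) (0, 20)]
2. ⊥bis P2·P0 via (13.4,5.78): [(11.9901, 0) (53, 0) (53, 20) (16.8686, 20)]  |A|=771.4128
3. ⊥bis P2·P1 via (25.615,9.71): [(14.7977, 11.5102) (11.9901, 0) (53, 0) (53, 5.1527)]  |A|=334.4378
4. ⊥bis P2·P3 via (27.685,4.21): [(25.7162, 9.6932) (14.7977, 11.5102) (11.9901, 0) (29.1966, 0)]  |A|=148.7803
5. ⊥bis P2·P4 via (19.235,10.915): [(25.7162, 9.6932) (19.0642, 10.8002) (13.7535, 7.2292) (11.9901, 0) (29.1966, 0)]  |A|=139.2774
6. ⊥bis P2·P5 via (25.525,5.41): [(27.5731, 4.5216) (16.7248, 9.2272) (13.7535, 7.2292) (11.9901, 0) (29.1966, 0)]  |A|=109.0684
7. ⊥bis P2·P6 via (33.615,7.225): [(27.5731, 4.5216) (16.7248, 9.2272) (13.7535, 7.2292) (11.9901, 0) (29.1966, 0)]  |A|=109.0684
8. ⊥bis P2·P7 via (36.88,6.395): [(27.5731, 4.5216) (16.7248, 9.2272) (13.7535, 7.2292) (11.9901, 0) (29.1966, 0)]  |A|=109.0684
9. canonical 5-gon: [(27.5731, 4.5216) (16.7248, 9.2272) (13.7535, 7.2292) (11.9901, 0) (29.1966, 0)]
10. shoelace: 109.0684

Area of P2's cell: 109.0684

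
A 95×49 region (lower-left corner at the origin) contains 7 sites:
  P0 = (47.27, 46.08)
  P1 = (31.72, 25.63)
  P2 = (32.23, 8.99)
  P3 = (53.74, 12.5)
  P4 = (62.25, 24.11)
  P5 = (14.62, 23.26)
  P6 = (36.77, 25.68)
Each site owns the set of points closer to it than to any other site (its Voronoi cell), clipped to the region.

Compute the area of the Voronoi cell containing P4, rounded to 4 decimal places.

1. box [0,95]×[0,49]: [(0, 0) (95, 0) (95, 49) (0, 49)]
2. ⊥bis P4·P0 via (54.76,35.095): [(3.2889, 0) (95, 0) (95, 49) (75.1534, 49)]  |A|=2733.1642
3. ⊥bis P4·P1 via (46.985,24.87): [(47.2388, 29.9667) (45.7468, 0) (95, 0) (95, 49) (75.1534, 49)]  |A|=2097.0022
4. ⊥bis P4·P2 via (47.24,16.55): [(47.2388, 29.9667) (46.631, 17.7592) (55.5756, 0) (95, 0) (95, 49) (75.1534, 49)]  |A|=2009.726
5. ⊥bis P4·P3 via (57.995,18.305): [(47.2388, 29.9667) (47.0573, 26.3222) (82.9681, 0) (95, 0) (95, 49) (75.1534, 49)]  |A|=1607.1288
6. ⊥bis P4·P5 via (38.435,23.685): [(47.2388, 29.9667) (47.0573, 26.3222) (82.9681, 0) (95, 0) (95, 49) (75.1534, 49)]  |A|=1607.1288
7. ⊥bis P4·P6 via (49.51,24.895): [(49.9358, 31.8057) (49.4882, 24.5404) (82.9681, 0) (95, 0) (95, 49) (75.1534, 49)]  |A|=1593.1517
8. canonical 6-gon: [(49.9358, 31.8057) (49.4882, 24.5404) (82.9681, 0) (95, 0) (95, 49) (75.1534, 49)]
9. shoelace: 1593.1517

Area of P4's cell: 1593.1517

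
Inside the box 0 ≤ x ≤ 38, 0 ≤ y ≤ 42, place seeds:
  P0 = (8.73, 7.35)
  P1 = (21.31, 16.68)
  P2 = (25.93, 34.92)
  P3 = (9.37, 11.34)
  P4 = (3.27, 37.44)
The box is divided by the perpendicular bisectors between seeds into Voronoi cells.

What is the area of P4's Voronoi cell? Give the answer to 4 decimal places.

1. box [0,38]×[0,42]: [(0, 0) (38, 0) (38, 42) (0, 42)]
2. ⊥bis P4·P0 via (6,22.395): [(0, 21.3063) (38, 28.2016) (38, 42) (0, 42)]  |A|=655.3509
3. ⊥bis P4·P1 via (12.29,27.06): [(0, 21.3063) (7.1649, 22.6064) (29.4826, 42) (0, 42)]  |A|=360.0212
4. ⊥bis P4·P2 via (14.6,36.18): [(0, 21.3063) (7.1649, 22.6064) (13.7244, 28.3065) (15.2472, 42) (0, 42)]  |A|=262.5549
5. ⊥bis P4·P3 via (6.32,24.39): [(0, 22.9129) (10.2834, 25.3163) (13.7244, 28.3065) (15.2472, 42) (0, 42)]  |A|=246.6131
6. canonical 5-gon: [(0, 22.9129) (10.2834, 25.3163) (13.7244, 28.3065) (15.2472, 42) (0, 42)]
7. shoelace: 246.6131

Area of P4's cell: 246.6131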